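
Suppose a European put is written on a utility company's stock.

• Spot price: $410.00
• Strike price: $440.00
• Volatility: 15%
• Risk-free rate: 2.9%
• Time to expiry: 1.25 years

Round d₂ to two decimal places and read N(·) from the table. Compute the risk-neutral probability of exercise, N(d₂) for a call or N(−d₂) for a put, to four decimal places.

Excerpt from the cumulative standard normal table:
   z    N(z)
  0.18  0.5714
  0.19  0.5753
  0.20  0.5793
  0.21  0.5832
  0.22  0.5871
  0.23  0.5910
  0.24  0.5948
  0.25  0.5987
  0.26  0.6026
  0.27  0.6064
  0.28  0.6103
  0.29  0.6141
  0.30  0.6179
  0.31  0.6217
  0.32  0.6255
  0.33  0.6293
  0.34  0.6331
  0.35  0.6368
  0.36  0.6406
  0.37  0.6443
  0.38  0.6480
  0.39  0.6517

σ√T = 0.15 × 1.1180 = 0.1677
d₁ = [ln(410/440) + (0.029 + 0.15²/2)·1.25] / 0.1677 = [-0.0706 + 0.0503] / 0.1677 = -0.1211 ≈ -0.12
d₂ = d₁ − σ√T = -0.1211 − 0.1677 = -0.2888 ≈ -0.29
Risk-neutral Pr[S_T < K] = N(−d₂) = N(0.29) = 0.6141

0.6141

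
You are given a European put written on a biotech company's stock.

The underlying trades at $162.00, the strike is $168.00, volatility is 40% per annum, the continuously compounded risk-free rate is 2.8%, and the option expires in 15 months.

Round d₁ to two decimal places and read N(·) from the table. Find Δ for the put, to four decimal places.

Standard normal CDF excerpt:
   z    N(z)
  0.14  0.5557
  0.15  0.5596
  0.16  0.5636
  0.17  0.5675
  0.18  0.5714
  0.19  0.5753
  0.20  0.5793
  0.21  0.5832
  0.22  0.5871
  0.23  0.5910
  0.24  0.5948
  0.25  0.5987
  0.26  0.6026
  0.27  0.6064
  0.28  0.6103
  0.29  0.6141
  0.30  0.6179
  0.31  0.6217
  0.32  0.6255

-0.4129

σ√T = 0.4 × 1.1180 = 0.4472
d₁ = [ln(162/168) + (0.028 + ½·0.4²)·1.25] / (σ√T) = (-0.0364 + 0.1350) / 0.4472 = 0.2205 ⇒ 0.22
N(d₁) = N(0.22) = 0.5871
Δ_put = N(d₁) − 1 = 0.5871 − 1 = -0.4129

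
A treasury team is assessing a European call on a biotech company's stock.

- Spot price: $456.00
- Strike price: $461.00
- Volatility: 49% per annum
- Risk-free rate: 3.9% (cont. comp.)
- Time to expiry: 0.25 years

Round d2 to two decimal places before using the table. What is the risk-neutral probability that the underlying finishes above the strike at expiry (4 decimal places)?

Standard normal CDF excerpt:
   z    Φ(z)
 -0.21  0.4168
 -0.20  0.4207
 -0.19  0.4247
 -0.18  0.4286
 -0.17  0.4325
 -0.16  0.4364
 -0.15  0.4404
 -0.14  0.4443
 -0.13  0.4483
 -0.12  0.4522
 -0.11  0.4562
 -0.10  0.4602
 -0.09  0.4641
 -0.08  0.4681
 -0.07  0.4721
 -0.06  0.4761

T = 0.25;  σ√T = 0.2450
d₁ = [ln(456/461) + (0.039 + ½·0.49²)·0.25] / (σ√T) = (-0.0109 + 0.0398) / 0.2450 = 0.1178 → 0.12
d₂ = 0.1178 − 0.2450 = -0.1272 → -0.13
Pr(exercise) under Q = N(d₂) = 0.4483

0.4483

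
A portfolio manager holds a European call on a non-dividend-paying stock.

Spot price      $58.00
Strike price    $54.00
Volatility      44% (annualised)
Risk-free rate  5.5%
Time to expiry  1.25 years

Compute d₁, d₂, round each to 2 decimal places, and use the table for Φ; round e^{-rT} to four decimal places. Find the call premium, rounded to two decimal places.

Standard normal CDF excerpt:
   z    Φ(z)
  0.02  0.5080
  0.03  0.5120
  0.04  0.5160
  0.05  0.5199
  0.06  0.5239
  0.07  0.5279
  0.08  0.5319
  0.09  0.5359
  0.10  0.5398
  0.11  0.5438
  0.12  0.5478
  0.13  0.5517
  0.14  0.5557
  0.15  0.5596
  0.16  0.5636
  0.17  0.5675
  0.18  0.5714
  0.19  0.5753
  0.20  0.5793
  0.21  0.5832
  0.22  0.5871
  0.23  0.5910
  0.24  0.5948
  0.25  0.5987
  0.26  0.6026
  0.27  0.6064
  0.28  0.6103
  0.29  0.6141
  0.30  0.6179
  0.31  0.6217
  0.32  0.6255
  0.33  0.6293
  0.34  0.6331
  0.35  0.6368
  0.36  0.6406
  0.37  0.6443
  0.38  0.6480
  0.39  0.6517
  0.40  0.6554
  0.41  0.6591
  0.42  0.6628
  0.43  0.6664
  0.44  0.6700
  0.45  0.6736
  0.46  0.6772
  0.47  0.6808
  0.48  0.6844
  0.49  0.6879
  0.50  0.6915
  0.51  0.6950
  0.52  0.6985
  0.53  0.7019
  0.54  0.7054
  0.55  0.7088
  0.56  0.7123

$14.70

σ√T = 0.44 × 1.1180 = 0.4919
d₁ = [ln(58/54) + (0.055 + 0.44²/2)·1.25] / 0.4919 = [0.0715 + 0.1897] / 0.4919 = 0.5310 ⇒ 0.53
d₂ = d₁ − σ√T = 0.5310 − 0.4919 = 0.0390 ⇒ 0.04
e^(−rT) = e^(−0.055·1.25) = 0.9336
N(d₁) = N(0.53) = 0.7019;  N(d₂) = N(0.04) = 0.5160
C = 58·0.7019 − 54·0.9336·0.5160 = 40.7102 − 26.0138 = 14.6964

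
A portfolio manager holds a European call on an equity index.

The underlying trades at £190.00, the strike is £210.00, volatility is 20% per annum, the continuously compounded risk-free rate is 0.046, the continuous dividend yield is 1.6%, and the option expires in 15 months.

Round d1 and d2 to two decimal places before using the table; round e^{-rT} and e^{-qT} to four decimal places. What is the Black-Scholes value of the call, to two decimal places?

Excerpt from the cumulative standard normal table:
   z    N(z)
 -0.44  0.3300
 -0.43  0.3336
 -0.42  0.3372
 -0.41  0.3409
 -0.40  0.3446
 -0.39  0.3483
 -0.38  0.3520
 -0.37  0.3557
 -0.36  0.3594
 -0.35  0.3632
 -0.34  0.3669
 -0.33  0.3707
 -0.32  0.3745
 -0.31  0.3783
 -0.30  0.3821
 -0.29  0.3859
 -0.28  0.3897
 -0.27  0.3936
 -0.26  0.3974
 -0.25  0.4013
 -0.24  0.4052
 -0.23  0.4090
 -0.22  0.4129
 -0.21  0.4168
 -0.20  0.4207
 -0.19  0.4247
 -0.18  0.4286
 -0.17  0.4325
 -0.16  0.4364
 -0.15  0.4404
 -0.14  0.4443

£11.49

σ√T = 0.2 × 1.1180 = 0.2236
d₁ = [ln(190/210) + (0.046 − 0.016 + 0.2²/2)·1.25] / 0.2236 = [-0.1001 + 0.0625] / 0.2236 = -0.1681 → -0.17
d₂ = d₁ − σ√T = -0.1681 − 0.2236 = -0.3917 → -0.39
exp(−qT) = exp(−0.016·1.25) = 0.9802;  exp(−rT) = exp(−0.046·1.25) = 0.9441
C = 190·0.9802·N(-0.17) − 210·0.9441·N(-0.39) = 190·0.9802·0.4325 − 210·0.9441·0.3483 = 80.5479 − 69.0543 = 11.4936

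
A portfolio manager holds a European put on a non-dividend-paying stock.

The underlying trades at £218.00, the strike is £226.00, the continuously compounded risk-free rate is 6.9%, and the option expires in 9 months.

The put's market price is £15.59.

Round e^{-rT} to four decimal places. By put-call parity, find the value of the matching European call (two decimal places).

e^(−rT) = e^(−0.069·0.75) = 0.9496
Put-call parity: C − P = S − K·e^(−rT) = 218 − 226·0.9496 = 218 − 214.6096 = 3.3904
C = P + (C − P) = 15.59 + (3.3904) = 18.9804

£18.98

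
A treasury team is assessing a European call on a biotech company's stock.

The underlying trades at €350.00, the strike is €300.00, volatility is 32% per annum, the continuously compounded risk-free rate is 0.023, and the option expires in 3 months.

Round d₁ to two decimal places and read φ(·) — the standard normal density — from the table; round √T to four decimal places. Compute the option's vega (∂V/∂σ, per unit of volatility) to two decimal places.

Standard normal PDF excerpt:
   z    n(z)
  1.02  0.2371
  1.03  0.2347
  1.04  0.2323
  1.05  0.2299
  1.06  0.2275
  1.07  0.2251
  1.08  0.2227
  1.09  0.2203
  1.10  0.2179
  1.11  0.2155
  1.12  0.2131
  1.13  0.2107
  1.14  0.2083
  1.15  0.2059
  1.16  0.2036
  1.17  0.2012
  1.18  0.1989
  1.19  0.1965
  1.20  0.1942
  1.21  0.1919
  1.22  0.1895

38.97

σ√T = 0.32·√0.25 = 0.1600
ln(S/K) + (r + σ²/2)T = ln(350/300) + (0.023 + 0.32²/2)·0.25 = 0.1542 + 0.0186 = 0.1727
d₁ = 0.1727 / 0.1600 = 1.0794 ≈ 1.08
√T = √0.25 = 0.5000
φ(d₁) = φ(1.08) = 0.2227
vega = S·φ(d₁)·√T = 350·0.2227·0.5000 = 38.9725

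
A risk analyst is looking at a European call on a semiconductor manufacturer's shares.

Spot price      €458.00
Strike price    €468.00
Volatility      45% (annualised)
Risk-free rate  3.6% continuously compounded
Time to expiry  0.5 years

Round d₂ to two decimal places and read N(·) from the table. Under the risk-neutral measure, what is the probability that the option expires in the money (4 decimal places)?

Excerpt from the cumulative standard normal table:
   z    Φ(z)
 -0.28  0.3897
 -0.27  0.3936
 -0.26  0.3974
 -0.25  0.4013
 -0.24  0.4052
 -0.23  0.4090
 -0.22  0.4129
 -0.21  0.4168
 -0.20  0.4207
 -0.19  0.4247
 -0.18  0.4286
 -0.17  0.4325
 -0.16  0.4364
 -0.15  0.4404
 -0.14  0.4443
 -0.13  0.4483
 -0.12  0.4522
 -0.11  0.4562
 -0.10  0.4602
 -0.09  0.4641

σ√T = 0.45 × 0.7071 = 0.3182
d₁ = [ln(458/468) + (0.036 + 0.45²/2)·0.5] / 0.3182 = [-0.0216 + 0.0686] / 0.3182 = 0.1478 → 0.15
d₂ = d₁ − σ√T = 0.1478 − 0.3182 = -0.1704 → -0.17
Pr(exercise) under Q = N(d₂) = 0.4325

0.4325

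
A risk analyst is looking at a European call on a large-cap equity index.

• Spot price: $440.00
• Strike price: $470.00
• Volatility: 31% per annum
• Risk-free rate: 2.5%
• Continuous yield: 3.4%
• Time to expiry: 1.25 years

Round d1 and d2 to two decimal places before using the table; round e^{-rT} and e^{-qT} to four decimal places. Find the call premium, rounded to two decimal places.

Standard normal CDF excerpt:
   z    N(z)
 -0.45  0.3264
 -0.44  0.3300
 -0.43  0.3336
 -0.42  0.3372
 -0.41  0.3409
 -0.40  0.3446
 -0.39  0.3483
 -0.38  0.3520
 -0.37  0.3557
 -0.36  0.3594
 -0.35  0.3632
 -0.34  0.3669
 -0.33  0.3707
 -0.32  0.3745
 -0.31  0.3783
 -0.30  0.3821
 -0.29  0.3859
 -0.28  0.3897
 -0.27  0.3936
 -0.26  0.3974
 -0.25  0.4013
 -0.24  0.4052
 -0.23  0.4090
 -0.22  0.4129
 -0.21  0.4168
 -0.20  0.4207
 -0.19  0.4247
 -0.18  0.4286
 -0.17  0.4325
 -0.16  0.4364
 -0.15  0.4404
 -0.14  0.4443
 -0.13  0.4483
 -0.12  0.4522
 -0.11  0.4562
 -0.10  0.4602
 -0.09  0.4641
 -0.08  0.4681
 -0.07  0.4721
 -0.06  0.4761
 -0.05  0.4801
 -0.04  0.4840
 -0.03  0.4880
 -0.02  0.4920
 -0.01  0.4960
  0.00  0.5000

σ√T = 0.31·√1.25 = 0.3466
d₁ = [ln(440/470) + (0.025 − 0.034 + 0.31²/2)·1.25] / 0.3466 = [-0.0660 + 0.0488] / 0.3466 = -0.0495 ≈ -0.05
d₂ = d₁ − σ√T = -0.0495 − 0.3466 = -0.3961 ≈ -0.40
e^(−qT) = e^(−0.034·1.25) = 0.9584;  e^(−rT) = e^(−0.025·1.25) = 0.9692
C = 440·0.9584·N(-0.05) − 470·0.9692·N(-0.40) = 440·0.9584·0.4801 − 470·0.9692·0.3446 = 202.4562 − 156.9736 = 45.4827

$45.48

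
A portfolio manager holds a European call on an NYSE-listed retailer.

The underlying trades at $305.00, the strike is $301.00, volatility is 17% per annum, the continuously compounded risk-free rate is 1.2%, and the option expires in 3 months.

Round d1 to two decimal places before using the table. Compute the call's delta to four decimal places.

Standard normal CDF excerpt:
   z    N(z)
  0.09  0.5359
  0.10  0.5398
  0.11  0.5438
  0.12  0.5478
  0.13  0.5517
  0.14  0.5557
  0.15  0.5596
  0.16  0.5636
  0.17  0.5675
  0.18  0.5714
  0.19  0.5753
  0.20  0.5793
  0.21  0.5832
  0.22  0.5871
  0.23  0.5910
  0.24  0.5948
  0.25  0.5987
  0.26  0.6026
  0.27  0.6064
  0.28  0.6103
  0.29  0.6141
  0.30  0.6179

0.5910

T = 0.25;  σ√T = 0.0850
d₁ = [ln(305/301) + (0.012 + 0.17²/2)·0.25] / 0.0850 = [0.0132 + 0.0066] / 0.0850 = 0.2331 ≈ 0.23
N(d₁) = N(0.23) = 0.5910
Δ_call = N(d₁) = 0.5910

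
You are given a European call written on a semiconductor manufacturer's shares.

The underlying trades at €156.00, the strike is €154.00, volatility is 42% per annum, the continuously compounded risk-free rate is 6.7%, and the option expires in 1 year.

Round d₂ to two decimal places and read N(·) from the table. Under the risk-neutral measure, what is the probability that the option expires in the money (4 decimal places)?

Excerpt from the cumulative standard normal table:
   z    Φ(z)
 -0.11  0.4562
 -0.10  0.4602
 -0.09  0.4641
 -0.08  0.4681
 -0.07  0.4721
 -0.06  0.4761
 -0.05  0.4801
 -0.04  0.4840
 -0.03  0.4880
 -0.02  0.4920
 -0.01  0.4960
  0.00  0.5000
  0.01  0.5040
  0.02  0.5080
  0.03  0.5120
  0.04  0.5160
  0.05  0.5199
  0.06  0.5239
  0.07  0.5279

0.4920

T = 1;  σ√T = 0.4200
d₁ = [ln(156/154) + (0.067 + 0.42²/2)·1] / 0.4200 = [0.0129 + 0.1552] / 0.4200 = 0.4002 ⇒ 0.40
d₂ = d₁ − σ√T = 0.4002 − 0.4200 = -0.0198 ⇒ -0.02
Pr(exercise) under Q = N(d₂) = 0.4920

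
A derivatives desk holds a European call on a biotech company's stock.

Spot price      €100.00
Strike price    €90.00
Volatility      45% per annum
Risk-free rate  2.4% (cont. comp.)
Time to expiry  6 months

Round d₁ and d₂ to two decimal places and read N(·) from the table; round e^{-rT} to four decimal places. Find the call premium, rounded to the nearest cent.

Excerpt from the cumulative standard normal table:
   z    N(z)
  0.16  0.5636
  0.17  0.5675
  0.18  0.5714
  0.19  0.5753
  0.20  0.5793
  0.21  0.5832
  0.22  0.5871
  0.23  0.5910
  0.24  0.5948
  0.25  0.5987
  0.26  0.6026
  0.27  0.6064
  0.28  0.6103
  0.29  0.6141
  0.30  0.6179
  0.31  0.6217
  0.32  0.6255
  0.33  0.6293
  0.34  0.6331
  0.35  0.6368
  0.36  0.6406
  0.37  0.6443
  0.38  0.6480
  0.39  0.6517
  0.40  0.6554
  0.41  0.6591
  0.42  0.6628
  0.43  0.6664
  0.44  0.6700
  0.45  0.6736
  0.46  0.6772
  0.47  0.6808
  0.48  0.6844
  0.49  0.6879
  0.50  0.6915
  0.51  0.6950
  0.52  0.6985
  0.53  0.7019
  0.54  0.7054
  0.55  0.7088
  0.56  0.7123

σ√T = 0.45 × 0.7071 = 0.3182
ln(S/K) + (r + σ²/2)T = ln(100/90) + (0.024 + 0.45²/2)·0.5 = 0.1054 + 0.0626 = 0.1680
d₁ = 0.1680 / 0.3182 = 0.5279 ⇒ 0.53
d₂ = d₁ − σ√T = 0.5279 − 0.3182 = 0.2097 ⇒ 0.21
e^(−rT) = e^(−0.024·0.5) = 0.9881
N(d₁) = N(0.53) = 0.7019;  N(d₂) = N(0.21) = 0.5832
C = 100·0.7019 − 90·0.9881·0.5832 = 70.1900 − 51.8634 = 18.3266

€18.33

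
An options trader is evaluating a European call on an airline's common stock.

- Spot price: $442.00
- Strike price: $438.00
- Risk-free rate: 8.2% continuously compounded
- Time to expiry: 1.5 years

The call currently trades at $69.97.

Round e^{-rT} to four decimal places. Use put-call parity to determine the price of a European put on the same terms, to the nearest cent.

$15.29

exp(−rT) = exp(−0.082·1.5) = 0.8843
Put-call parity: C − P = S − K·e^(−rT) = 442 − 438·0.8843 = 442 − 387.3234 = 54.6766
P = C − (C − P) = 69.97 − (54.6766) = 15.2934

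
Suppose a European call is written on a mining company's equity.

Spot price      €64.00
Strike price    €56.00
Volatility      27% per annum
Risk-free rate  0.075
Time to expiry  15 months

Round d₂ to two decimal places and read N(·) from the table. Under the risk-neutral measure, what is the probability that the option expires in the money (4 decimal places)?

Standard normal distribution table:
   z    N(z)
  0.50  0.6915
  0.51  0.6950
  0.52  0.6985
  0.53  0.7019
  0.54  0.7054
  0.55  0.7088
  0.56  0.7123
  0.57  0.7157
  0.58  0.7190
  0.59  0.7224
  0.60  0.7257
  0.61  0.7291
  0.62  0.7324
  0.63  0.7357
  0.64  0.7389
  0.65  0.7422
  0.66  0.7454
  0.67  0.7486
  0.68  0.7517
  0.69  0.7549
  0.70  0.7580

0.7257

σ√T = 0.27·√1.25 = 0.3019
d₁ = [ln(64/56) + (0.075 + ½·0.27²)·1.25] / (σ√T) = (0.1335 + 0.1393) / 0.3019 = 0.9038 which rounds to 0.90
d₂ = 0.9038 − 0.3019 = 0.6020 which rounds to 0.60
Risk-neutral Pr[S_T > K] = N(d₂) = N(0.60) = 0.7257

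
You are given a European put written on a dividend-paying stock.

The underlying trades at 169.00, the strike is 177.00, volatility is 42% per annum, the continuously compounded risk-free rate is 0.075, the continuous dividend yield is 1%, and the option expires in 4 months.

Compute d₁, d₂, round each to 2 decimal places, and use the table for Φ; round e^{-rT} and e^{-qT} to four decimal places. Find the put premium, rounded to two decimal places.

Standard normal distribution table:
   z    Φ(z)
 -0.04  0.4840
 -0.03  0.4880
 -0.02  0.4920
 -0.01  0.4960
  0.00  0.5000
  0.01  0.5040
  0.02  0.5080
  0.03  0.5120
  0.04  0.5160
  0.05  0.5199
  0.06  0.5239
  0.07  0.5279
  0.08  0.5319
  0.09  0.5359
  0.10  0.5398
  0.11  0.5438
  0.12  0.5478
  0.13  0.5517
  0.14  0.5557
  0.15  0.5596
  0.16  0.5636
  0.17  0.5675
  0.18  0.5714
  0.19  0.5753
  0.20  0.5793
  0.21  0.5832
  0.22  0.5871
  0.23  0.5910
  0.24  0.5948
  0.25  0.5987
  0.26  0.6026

σ√T = 0.42·√0.3333 = 0.2425
d₁ = [ln(169/177) + (0.075 − 0.01 + 0.42²/2)·0.3333] / 0.2425 = [-0.0463 + 0.0511] / 0.2425 = 0.0199 ⇒ 0.02
d₂ = d₁ − σ√T = 0.0199 − 0.2425 = -0.2226 ⇒ -0.22
e^(−qT) = e^(−0.01·0.3333) = 0.9967;  e^(−rT) = e^(−0.075·0.3333) = 0.9753
P = 177·0.9753·N(0.22) − 169·0.9967·N(-0.02) = 177·0.9753·0.5871 − 169·0.9967·0.4920 = 101.3500 − 82.8736 = 18.4763

18.48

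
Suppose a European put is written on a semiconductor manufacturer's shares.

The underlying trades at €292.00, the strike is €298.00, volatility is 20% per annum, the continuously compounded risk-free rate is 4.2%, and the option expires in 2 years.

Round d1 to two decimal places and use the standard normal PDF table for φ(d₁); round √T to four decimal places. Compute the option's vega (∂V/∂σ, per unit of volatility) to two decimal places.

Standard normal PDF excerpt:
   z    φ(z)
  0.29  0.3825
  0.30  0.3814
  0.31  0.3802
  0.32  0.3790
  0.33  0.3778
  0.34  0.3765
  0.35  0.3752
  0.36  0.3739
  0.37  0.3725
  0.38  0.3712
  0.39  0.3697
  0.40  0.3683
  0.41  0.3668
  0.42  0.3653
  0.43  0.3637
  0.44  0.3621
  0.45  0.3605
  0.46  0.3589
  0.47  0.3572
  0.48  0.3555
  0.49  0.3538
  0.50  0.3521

153.82

T = 2;  σ√T = 0.2828
ln(S/K) + (r + σ²/2)T = ln(292/298) + (0.042 + 0.2²/2)·2 = -0.0203 + 0.1240 = 0.1037
d₁ = 0.1037 / 0.2828 = 0.3665 which rounds to 0.37
√T = √2 = 1.4142
φ(d₁) = φ(0.37) = 0.3725
vega = S·φ(d₁)·√T = 292·0.3725·1.4142 = 153.8225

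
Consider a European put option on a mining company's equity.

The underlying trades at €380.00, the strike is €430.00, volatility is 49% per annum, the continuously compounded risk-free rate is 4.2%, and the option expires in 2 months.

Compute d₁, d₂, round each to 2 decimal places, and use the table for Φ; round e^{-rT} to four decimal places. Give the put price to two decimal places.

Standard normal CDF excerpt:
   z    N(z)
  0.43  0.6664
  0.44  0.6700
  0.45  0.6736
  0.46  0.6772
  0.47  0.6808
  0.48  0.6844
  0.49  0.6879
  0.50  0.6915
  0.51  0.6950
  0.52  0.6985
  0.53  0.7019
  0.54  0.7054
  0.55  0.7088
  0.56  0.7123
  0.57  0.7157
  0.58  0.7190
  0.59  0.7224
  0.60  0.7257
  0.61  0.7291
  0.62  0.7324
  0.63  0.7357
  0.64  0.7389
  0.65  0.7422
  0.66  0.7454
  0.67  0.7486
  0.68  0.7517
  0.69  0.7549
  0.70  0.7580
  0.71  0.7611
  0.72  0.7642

€60.90

T = 0.1667;  σ√T = 0.2000
d₁ = [ln(380/430) + (0.042 + ½·0.49²)·0.1667] / (σ√T) = (-0.1236 + 0.0270) / 0.2000 = -0.4829 ≈ -0.48
d₂ = -0.4829 − 0.2000 = -0.6830 ≈ -0.68
exp(−rT) = exp(−0.042·0.1667) = 0.9930
N(−d₂) = N(0.68) = 0.7517;  N(−d₁) = N(0.48) = 0.6844
P = 430·0.9930·0.7517 − 380·0.6844 = 320.9684 − 260.0720 = 60.8964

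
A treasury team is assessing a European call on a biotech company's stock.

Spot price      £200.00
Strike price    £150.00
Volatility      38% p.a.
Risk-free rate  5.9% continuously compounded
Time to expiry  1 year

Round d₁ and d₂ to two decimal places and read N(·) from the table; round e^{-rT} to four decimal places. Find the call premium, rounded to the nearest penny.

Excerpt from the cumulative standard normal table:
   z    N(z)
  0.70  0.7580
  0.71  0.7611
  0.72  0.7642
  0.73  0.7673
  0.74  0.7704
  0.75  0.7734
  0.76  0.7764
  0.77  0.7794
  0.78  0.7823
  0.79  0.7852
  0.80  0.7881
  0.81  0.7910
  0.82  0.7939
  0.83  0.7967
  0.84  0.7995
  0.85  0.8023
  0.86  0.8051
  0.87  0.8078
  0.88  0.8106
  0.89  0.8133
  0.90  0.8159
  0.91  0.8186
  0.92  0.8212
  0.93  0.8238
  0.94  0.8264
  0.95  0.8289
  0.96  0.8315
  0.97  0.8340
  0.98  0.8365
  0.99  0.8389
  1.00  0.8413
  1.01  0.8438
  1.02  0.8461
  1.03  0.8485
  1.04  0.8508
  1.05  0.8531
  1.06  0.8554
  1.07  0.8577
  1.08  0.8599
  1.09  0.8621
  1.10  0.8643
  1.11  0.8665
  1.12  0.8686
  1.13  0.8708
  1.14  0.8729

σ√T = 0.38 × 1.0000 = 0.3800
ln(S/K) + (r + σ²/2)T = ln(200/150) + (0.059 + 0.38²/2)·1 = 0.2877 + 0.1312 = 0.4189
d₁ = 0.4189 / 0.3800 = 1.1023 → 1.10
d₂ = d₁ − σ√T = 1.1023 − 0.3800 = 0.7223 → 0.72
exp(−rT) = exp(−0.059·1) = 0.9427
N(d₁) = N(1.10) = 0.8643;  N(d₂) = N(0.72) = 0.7642
C = 200·0.8643 − 150·0.9427·0.7642 = 172.8600 − 108.0617 = 64.7983

£64.80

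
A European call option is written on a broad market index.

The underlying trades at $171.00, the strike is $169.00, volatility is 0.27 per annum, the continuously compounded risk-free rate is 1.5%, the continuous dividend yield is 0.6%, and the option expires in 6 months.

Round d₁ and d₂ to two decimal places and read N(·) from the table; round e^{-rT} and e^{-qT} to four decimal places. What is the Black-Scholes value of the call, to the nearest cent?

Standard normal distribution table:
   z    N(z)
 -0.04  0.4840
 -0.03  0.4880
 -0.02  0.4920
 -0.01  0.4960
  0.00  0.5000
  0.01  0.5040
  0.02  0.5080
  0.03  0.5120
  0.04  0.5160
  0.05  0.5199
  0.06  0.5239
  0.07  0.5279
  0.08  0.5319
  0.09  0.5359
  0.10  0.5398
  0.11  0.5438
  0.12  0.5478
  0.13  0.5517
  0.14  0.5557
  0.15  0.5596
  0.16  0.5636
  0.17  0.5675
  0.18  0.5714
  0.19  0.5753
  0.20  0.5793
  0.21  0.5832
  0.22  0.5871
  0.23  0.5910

$14.22

σ√T = 0.27·√0.5 = 0.1909
d₁ = [ln(171/169) + (0.015 − 0.006 + 0.27²/2)·0.5] / 0.1909 = [0.0118 + 0.0227] / 0.1909 = 0.1807 ≈ 0.18
d₂ = d₁ − σ√T = 0.1807 − 0.1909 = -0.0103 ≈ -0.01
e^(−qT) = e^(−0.006·0.5) = 0.9970;  e^(−rT) = e^(−0.015·0.5) = 0.9925
C = 171·0.9970·N(0.18) − 169·0.9925·N(-0.01) = 171·0.9970·0.5714 − 169·0.9925·0.4960 = 97.4163 − 83.1953 = 14.2210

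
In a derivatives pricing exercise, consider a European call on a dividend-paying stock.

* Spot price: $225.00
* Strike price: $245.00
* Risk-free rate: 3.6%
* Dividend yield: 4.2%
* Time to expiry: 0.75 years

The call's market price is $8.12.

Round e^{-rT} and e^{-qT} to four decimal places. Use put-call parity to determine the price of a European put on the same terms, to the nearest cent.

e^(−qT) = e^(−0.042·0.75) = 0.9690;  e^(−rT) = e^(−0.036·0.75) = 0.9734
Put-call parity: C − P = S·e^(−qT) − K·e^(−rT) = 225·0.9690 − 245·0.9734 = 218.0250 − 238.4830 = -20.4580
P = C − (C − P) = 8.12 − (-20.4580) = 28.5780

$28.58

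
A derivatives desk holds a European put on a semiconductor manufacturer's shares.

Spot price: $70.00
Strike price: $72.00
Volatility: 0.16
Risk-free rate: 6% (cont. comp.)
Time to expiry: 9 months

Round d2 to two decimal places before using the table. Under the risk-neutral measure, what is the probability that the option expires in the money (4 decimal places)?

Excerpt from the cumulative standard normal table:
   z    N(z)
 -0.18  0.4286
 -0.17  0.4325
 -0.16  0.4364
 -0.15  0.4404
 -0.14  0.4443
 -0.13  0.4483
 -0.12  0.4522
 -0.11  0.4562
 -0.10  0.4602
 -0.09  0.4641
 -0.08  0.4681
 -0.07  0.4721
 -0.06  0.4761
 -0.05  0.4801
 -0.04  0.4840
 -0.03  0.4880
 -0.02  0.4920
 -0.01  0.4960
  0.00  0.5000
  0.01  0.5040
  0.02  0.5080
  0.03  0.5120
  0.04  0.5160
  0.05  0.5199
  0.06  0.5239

0.4801

T = 0.75;  σ√T = 0.1386
d₁ = [ln(70/72) + (0.06 + ½·0.16²)·0.75] / (σ√T) = (-0.0282 + 0.0546) / 0.1386 = 0.1907 ⇒ 0.19
d₂ = 0.1907 − 0.1386 = 0.0522 ⇒ 0.05
Risk-neutral Pr[S_T < K] = N(−d₂) = N(-0.05) = 0.4801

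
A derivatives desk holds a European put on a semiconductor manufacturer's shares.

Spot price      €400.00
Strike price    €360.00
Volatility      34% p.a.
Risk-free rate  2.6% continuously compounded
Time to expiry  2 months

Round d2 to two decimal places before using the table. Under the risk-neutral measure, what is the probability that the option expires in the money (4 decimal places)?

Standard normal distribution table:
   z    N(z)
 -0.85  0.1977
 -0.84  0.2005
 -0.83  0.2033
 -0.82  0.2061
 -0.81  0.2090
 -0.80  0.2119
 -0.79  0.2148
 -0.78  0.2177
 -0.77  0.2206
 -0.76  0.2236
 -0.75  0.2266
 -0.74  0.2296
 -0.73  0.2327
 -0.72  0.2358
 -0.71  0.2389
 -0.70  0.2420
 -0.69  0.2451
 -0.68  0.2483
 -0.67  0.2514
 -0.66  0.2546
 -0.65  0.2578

0.2358

T = 0.1667;  σ√T = 0.1388
ln(S/K) + (r + σ²/2)T = ln(400/360) + (0.026 + 0.34²/2)·0.1667 = 0.1054 + 0.0140 = 0.1193
d₁ = 0.1193 / 0.1388 = 0.8597 → 0.86
d₂ = d₁ − σ√T = 0.8597 − 0.1388 = 0.7209 → 0.72
Risk-neutral Pr[S_T < K] = N(−d₂) = N(-0.72) = 0.2358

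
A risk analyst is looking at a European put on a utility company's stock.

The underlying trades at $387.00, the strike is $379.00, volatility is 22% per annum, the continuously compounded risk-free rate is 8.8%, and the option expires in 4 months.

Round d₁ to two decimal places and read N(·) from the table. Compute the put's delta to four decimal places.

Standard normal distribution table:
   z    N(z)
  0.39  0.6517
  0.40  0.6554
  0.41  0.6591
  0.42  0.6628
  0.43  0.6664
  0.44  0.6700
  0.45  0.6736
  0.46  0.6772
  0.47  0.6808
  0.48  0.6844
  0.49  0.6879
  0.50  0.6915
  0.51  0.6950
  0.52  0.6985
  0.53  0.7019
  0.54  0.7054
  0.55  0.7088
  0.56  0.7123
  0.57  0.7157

σ√T = 0.22 × 0.5774 = 0.1270
ln(S/K) + (r + σ²/2)T = ln(387/379) + (0.088 + 0.22²/2)·0.3333 = 0.0209 + 0.0374 = 0.0583
d₁ = 0.0583 / 0.1270 = 0.4589 ⇒ 0.46
N(d₁) = N(0.46) = 0.6772
Δ_put = N(d₁) − 1 = 0.6772 − 1 = -0.3228

-0.3228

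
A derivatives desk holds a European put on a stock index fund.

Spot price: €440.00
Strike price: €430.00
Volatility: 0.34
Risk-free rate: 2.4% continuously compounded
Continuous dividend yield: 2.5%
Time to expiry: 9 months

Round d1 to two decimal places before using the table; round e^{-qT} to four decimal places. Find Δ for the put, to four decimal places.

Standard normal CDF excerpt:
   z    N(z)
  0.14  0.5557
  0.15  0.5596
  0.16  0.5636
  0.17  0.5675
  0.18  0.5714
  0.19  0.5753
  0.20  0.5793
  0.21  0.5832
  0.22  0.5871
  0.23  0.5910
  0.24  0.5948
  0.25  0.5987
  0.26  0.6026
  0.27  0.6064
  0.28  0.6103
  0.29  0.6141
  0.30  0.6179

σ√T = 0.34·√0.75 = 0.2944
d₁ = [ln(440/430) + (0.024 − 0.025 + 0.34²/2)·0.75] / 0.2944 = [0.0230 + 0.0426] / 0.2944 = 0.2228 ≈ 0.22
N(d₁) = N(0.22) = 0.5871
Δ_put = exp(−qT)·(N(d₁) − 1) = 0.9814·(0.5871 − 1) = -0.4052

-0.4052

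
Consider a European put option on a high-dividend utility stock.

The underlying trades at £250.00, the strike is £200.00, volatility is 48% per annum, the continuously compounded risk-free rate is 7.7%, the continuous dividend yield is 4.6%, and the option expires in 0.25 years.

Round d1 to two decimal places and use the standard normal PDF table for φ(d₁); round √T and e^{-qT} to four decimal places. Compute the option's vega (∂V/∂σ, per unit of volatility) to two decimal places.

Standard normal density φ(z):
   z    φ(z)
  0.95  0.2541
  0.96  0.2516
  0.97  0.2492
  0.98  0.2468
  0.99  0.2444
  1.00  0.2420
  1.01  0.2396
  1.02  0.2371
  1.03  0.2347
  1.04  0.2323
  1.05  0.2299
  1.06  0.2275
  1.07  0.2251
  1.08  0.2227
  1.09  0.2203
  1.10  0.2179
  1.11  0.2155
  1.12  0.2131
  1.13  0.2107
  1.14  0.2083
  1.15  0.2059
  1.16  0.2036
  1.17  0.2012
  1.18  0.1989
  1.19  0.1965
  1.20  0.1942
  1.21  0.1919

σ√T = 0.48·√0.25 = 0.2400
ln(S/K) + (r − q + σ²/2)T = ln(250/200) + (0.077 − 0.046 + 0.48²/2)·0.25 = 0.2231 + 0.0365 = 0.2597
d₁ = 0.2597 / 0.2400 = 1.0821 → 1.08
√T = √0.25 = 0.5000
φ(d₁) = φ(1.08) = 0.2227
exp(−qT) = exp(−0.046·0.25) = 0.9886
vega = S·exp(−qT)·φ(d₁)·√T = 250·0.9886·0.2227·0.5000 = 27.5202

27.52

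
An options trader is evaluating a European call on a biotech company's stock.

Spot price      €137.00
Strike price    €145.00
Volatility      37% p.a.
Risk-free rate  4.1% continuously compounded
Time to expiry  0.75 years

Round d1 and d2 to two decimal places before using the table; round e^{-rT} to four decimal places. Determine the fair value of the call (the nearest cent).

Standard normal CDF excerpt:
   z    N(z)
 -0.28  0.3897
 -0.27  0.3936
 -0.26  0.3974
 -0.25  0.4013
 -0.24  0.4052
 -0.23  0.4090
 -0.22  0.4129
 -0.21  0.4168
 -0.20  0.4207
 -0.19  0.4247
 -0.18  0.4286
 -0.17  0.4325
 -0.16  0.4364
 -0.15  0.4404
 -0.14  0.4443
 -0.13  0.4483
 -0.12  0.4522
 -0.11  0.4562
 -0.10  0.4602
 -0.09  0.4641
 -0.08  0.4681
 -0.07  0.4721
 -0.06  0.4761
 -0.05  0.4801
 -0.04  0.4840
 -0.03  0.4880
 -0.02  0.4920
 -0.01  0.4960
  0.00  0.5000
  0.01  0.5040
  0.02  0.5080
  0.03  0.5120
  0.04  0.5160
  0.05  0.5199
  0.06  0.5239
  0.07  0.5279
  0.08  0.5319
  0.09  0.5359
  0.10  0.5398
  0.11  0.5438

€15.90

σ√T = 0.37·√0.75 = 0.3204
ln(S/K) + (r + σ²/2)T = ln(137/145) + (0.041 + 0.37²/2)·0.75 = -0.0568 + 0.0821 = 0.0253
d₁ = 0.0253 / 0.3204 = 0.0791 → 0.08
d₂ = d₁ − σ√T = 0.0791 − 0.3204 = -0.2414 → -0.24
e^(−rT) = e^(−0.041·0.75) = 0.9697
N(d₁) = N(0.08) = 0.5319;  N(d₂) = N(-0.24) = 0.4052
C = 137·0.5319 − 145·0.9697·0.4052 = 72.8703 − 56.9738 = 15.8965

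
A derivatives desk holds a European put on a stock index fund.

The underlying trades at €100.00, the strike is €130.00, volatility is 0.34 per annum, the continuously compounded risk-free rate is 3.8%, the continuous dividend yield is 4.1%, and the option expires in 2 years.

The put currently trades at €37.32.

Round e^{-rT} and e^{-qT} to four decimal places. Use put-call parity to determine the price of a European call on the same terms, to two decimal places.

€8.97

e^(−qT) = e^(−0.041·2) = 0.9213;  e^(−rT) = e^(−0.038·2) = 0.9268
Put-call parity: C − P = S·e^(−qT) − K·e^(−rT) = 100·0.9213 − 130·0.9268 = 92.1300 − 120.4840 = -28.3540
C = P + (C − P) = 37.32 + (-28.3540) = 8.9660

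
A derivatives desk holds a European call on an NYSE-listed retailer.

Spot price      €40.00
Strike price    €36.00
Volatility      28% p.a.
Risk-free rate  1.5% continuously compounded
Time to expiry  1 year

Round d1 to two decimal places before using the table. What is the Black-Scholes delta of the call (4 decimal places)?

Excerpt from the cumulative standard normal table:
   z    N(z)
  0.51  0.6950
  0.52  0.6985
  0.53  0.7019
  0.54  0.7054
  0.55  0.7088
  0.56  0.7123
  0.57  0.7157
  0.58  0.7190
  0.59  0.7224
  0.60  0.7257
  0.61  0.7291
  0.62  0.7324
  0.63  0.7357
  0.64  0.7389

0.7157

σ√T = 0.28 × 1.0000 = 0.2800
d₁ = [ln(40/36) + (0.015 + ½·0.28²)·1] / (σ√T) = (0.1054 + 0.0542) / 0.2800 = 0.5699 which rounds to 0.57
N(d₁) = N(0.57) = 0.7157
Δ_call = N(d₁) = 0.7157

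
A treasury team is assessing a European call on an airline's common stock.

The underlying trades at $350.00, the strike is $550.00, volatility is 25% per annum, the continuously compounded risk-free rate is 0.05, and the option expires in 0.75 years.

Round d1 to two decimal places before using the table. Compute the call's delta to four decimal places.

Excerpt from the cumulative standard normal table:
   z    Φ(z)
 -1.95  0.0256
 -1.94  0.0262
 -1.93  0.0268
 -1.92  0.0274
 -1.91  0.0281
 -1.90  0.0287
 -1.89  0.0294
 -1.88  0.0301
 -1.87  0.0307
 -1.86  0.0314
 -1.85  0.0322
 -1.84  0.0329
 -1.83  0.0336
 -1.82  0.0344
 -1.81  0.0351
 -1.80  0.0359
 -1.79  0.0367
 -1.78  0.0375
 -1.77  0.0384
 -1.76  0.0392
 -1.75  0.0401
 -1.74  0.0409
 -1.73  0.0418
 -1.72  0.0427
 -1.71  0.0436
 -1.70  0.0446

T = 0.75;  σ√T = 0.2165
d₁ = [ln(350/550) + (0.05 + 0.25²/2)·0.75] / 0.2165 = [-0.4520 + 0.0609] / 0.2165 = -1.8062 which rounds to -1.81
N(d₁) = N(-1.81) = 0.0351
Δ_call = N(d₁) = 0.0351

0.0351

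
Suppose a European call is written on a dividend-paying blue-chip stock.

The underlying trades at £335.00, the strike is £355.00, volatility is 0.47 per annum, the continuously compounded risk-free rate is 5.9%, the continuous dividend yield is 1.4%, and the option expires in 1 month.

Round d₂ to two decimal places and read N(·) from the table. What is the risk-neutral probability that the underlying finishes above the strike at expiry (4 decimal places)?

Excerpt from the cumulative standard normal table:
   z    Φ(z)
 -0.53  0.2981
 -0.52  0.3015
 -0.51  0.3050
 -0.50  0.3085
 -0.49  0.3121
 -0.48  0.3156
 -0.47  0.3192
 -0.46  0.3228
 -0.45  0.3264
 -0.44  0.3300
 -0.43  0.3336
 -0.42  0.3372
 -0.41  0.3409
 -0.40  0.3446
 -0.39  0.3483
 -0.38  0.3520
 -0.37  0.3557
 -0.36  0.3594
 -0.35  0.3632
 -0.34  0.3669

T = 0.08333;  σ√T = 0.1357
d₁ = [ln(335/355) + (0.059 − 0.014 + 0.47²/2)·0.08333] / 0.1357 = [-0.0580 + 0.0130] / 0.1357 = -0.3319 ⇒ -0.33
d₂ = d₁ − σ√T = -0.3319 − 0.1357 = -0.4676 ⇒ -0.47
Risk-neutral Pr[S_T > K] = N(d₂) = N(-0.47) = 0.3192

0.3192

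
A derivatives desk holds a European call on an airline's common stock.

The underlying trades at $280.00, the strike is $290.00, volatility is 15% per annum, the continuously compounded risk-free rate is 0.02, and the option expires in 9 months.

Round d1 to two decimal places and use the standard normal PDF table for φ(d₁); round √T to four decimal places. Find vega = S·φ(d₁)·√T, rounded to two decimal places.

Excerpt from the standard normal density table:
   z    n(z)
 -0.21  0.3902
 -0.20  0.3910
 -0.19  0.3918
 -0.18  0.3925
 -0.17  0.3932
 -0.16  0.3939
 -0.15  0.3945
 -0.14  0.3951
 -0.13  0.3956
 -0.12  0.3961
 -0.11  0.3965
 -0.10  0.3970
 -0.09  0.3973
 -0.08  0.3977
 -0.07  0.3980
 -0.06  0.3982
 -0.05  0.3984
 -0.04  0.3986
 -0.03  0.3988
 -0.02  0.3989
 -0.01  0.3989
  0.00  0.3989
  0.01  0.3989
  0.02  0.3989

σ√T = 0.15 × 0.8660 = 0.1299
ln(S/K) + (r + σ²/2)T = ln(280/290) + (0.02 + 0.15²/2)·0.75 = -0.0351 + 0.0234 = -0.0117
d₁ = -0.0117 / 0.1299 = -0.0897 ≈ -0.09
√T = √0.75 = 0.8660
φ(d₁) = φ(-0.09) = 0.3973
vega = S·φ(d₁)·√T = 280·0.3973·0.8660 = 96.3373

96.34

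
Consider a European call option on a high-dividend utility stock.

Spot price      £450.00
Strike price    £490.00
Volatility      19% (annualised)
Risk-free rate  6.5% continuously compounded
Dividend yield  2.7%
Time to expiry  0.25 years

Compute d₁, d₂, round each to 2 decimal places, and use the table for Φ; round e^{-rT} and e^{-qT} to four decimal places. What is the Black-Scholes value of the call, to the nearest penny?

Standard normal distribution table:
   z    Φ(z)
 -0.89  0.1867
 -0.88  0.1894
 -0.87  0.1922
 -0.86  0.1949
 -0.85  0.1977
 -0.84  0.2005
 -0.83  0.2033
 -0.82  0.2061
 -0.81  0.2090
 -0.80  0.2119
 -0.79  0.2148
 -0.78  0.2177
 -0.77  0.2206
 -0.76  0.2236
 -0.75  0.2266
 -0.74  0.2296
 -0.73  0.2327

£4.62

T = 0.25;  σ√T = 0.0950
ln(S/K) + (r − q + σ²/2)T = ln(450/490) + (0.065 − 0.027 + 0.19²/2)·0.25 = -0.0852 + 0.0140 = -0.0711
d₁ = -0.0711 / 0.0950 = -0.7489 ⇒ -0.75
d₂ = d₁ − σ√T = -0.7489 − 0.0950 = -0.8439 ⇒ -0.84
exp(−qT) = exp(−0.027·0.25) = 0.9933;  exp(−rT) = exp(−0.065·0.25) = 0.9839
N(d₁) = N(-0.75) = 0.2266;  N(d₂) = N(-0.84) = 0.2005
C = 450·0.9933·0.2266 − 490·0.9839·0.2005 = 101.2868 − 96.6633 = 4.6235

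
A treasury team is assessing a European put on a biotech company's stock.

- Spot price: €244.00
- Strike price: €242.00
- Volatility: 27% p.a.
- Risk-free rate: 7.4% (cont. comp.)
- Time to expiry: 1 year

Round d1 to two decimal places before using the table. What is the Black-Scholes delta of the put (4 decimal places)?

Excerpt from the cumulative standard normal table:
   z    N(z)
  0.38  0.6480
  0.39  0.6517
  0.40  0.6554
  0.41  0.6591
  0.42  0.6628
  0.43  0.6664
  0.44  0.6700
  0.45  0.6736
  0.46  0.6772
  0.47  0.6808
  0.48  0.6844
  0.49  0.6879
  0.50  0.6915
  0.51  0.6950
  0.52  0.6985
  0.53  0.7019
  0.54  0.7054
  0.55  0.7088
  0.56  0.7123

-0.3300

σ√T = 0.27·√1 = 0.2700
d₁ = [ln(244/242) + (0.074 + 0.27²/2)·1] / 0.2700 = [0.0082 + 0.1104] / 0.2700 = 0.4396 → 0.44
N(d₁) = N(0.44) = 0.6700
Δ_put = N(d₁) − 1 = 0.6700 − 1 = -0.3300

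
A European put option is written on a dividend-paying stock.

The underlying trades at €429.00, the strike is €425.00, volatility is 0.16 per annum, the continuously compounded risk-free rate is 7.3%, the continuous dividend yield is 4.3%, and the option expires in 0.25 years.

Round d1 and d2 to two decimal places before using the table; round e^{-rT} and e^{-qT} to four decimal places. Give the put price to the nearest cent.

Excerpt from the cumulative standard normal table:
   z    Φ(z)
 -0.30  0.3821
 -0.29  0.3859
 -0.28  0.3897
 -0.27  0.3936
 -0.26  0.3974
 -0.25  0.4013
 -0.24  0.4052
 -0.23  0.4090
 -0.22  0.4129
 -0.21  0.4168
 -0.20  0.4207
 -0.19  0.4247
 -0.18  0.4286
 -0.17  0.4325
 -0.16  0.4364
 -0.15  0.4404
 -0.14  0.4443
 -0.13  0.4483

€10.17

σ√T = 0.16·√0.25 = 0.0800
d₁ = [ln(429/425) + (0.073 − 0.043 + ½·0.16²)·0.25] / (σ√T) = (0.0094 + 0.0107) / 0.0800 = 0.2508 which rounds to 0.25
d₂ = 0.2508 − 0.0800 = 0.1708 which rounds to 0.17
e^(−qT) = e^(−0.043·0.25) = 0.9893;  e^(−rT) = e^(−0.073·0.25) = 0.9819
N(−d₂) = N(-0.17) = 0.4325;  N(−d₁) = N(-0.25) = 0.4013
P = 425·0.9819·0.4325 − 429·0.9893·0.4013 = 180.4855 − 170.3156 = 10.1699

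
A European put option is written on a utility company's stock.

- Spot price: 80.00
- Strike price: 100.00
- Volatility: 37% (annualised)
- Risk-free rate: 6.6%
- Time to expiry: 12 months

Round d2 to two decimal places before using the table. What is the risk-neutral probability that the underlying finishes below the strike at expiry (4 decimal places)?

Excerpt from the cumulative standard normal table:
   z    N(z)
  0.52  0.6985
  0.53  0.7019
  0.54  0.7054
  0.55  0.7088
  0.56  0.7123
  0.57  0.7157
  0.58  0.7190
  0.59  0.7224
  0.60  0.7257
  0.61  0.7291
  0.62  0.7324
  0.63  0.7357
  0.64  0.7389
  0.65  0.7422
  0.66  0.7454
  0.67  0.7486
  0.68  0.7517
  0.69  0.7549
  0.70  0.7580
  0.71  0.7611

σ√T = 0.37 × 1.0000 = 0.3700
ln(S/K) + (r + σ²/2)T = ln(80/100) + (0.066 + 0.37²/2)·1 = -0.2231 + 0.1345 = -0.0887
d₁ = -0.0887 / 0.3700 = -0.2397 → -0.24
d₂ = d₁ − σ√T = -0.2397 − 0.3700 = -0.6097 → -0.61
Risk-neutral Pr[S_T < K] = N(−d₂) = N(0.61) = 0.7291

0.7291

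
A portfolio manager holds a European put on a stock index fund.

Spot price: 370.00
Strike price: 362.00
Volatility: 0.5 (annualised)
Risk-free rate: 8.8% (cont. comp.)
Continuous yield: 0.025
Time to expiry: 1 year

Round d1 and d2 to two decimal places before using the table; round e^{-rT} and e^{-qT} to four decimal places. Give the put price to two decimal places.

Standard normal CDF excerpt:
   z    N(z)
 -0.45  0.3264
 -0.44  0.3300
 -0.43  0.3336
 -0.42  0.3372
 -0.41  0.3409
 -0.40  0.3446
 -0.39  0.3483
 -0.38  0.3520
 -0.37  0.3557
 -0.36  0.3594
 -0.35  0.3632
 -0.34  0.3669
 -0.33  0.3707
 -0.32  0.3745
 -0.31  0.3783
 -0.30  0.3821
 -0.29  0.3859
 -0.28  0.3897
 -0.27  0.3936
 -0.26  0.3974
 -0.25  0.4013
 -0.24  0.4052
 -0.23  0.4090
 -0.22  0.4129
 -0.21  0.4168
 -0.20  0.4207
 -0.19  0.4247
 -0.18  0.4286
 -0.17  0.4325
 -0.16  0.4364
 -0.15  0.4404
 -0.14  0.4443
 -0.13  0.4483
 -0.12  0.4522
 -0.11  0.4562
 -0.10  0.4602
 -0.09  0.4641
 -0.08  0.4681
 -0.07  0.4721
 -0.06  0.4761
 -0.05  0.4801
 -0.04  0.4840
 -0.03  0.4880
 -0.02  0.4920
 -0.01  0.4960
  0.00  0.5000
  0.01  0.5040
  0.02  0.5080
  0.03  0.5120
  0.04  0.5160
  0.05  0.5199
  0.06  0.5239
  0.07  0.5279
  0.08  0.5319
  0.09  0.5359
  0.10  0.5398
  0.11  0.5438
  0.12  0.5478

σ√T = 0.5·√1 = 0.5000
d₁ = [ln(370/362) + (0.088 − 0.025 + 0.5²/2)·1] / 0.5000 = [0.0219 + 0.1880] / 0.5000 = 0.4197 ⇒ 0.42
d₂ = d₁ − σ√T = 0.4197 − 0.5000 = -0.0803 ⇒ -0.08
e^(−qT) = e^(−0.025·1) = 0.9753;  e^(−rT) = e^(−0.088·1) = 0.9158
P = 362·0.9158·N(0.08) − 370·0.9753·N(-0.42) = 362·0.9158·0.5319 − 370·0.9753·0.3372 = 176.3353 − 121.6823 = 54.6529

54.65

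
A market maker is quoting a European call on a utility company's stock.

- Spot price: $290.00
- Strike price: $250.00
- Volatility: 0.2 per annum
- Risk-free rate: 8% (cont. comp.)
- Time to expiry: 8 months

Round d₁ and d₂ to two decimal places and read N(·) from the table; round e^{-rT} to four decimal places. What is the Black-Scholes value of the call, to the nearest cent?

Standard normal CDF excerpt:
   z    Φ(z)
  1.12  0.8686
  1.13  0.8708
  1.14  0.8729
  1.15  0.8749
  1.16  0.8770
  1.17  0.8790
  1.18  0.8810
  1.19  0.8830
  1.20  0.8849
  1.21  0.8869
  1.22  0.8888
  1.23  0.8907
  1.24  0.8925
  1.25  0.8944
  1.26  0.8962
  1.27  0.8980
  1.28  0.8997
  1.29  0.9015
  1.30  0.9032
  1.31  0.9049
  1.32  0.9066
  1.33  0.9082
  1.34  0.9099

$55.54

σ√T = 0.2·√0.6667 = 0.1633
d₁ = [ln(290/250) + (0.08 + ½·0.2²)·0.6667] / (σ√T) = (0.1484 + 0.0667) / 0.1633 = 1.3171 → 1.32
d₂ = 1.3171 − 0.1633 = 1.1538 → 1.15
e^(−rT) = e^(−0.08·0.6667) = 0.9481
N(d₁) = N(1.32) = 0.9066;  N(d₂) = N(1.15) = 0.8749
C = 290·0.9066 − 250·0.9481·0.8749 = 262.9140 − 207.3732 = 55.5408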